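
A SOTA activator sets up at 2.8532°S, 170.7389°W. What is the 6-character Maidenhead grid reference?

Offset from 180°W / 90°S: lon 9.2611°, lat 87.1468°.
Field (20°×10°, letters A–R): 9.2611/20 → 0 → A, 87.1468/10 → 8 → I; chars AI.
Square (2°×1°, digits 0–9): 9.2611/2 → 4, 7.1468/1 → 7; chars 47.
Subsquare (5′×2.5′, letters a–x): 1.2611/0.0833333 → 15 → p, 0.1468/0.0416667 → 3 → d; chars pd.

AI47pd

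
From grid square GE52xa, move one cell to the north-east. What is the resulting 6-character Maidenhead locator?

GE62ab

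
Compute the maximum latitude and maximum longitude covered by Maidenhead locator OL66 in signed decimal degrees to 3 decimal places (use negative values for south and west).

27.000, 114.000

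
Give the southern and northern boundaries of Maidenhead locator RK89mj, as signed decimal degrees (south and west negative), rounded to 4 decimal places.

Field R=17, K=10: +17·20° lon, +10·10° lat → SW at lon 160°, lat 10°.
Square 8, 9: +8·2° lon, +9·1° lat → SW at lon 176°, lat 19°.
Subsquare m=12, j=9: +12·0.0833333° lon, +9·0.0416667° lat → SW at lon 177°, lat 19.375°.
Cell spans 0.0833333° lon × 0.0416667° lat.
south 19.3750, north 19.4167.

19.3750, 19.4167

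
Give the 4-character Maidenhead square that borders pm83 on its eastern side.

Longitude square 8; +1 → 9.
The latitude characters are unchanged.

PM93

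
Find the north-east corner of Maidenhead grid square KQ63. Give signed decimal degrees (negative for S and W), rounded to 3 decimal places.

Field K=10, Q=16: +10·20° lon, +16·10° lat → SW at lon 20°, lat 70°.
Square 6, 3: +6·2° lon, +3·1° lat → SW at lon 32°, lat 73°.
Cell spans 2° lon × 1° lat. NE corner is SW corner plus one full cell.
latitude 74.000, longitude 34.000.

74.000, 34.000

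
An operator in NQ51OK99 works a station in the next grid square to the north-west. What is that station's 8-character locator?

Longitude extended square 9; −1 → 8.
Latitude extended square 9; +1 → 10, wraps to 0, carry into subsquare.
Latitude subsquare k = 10; +1 → 11 = l.

NQ51ol80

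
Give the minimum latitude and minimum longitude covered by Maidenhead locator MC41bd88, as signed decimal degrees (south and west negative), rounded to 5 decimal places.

-68.84167, 68.15000

Field M=12, C=2: +12·20° lon, +2·10° lat → SW at lon 60°, lat -70°.
Square 4, 1: +4·2° lon, +1·1° lat → SW at lon 68°, lat -69°.
Subsquare b=1, d=3: +1·0.0833333° lon, +3·0.0416667° lat → SW at lon 68.0833°, lat -68.875°.
Extended square 8, 8: +8·0.00833333° lon, +8·0.00416667° lat → SW at lon 68.15°, lat -68.8417°.
latitude -68.84167, longitude 68.15000.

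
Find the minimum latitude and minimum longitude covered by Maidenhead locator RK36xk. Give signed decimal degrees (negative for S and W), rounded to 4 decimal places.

Field R=17, K=10: +17·20° lon, +10·10° lat → SW at lon 160°, lat 10°.
Square 3, 6: +3·2° lon, +6·1° lat → SW at lon 166°, lat 16°.
Subsquare x=23, k=10: +23·0.0833333° lon, +10·0.0416667° lat → SW at lon 167.917°, lat 16.4167°.
latitude 16.4167, longitude 167.9167.

16.4167, 167.9167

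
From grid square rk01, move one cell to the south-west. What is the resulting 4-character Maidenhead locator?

Longitude square 0; −1 → -1, wraps to 9, carry into field.
Longitude field R = 17; −1 → 16 = Q.
Latitude square 1; −1 → 0.

QK90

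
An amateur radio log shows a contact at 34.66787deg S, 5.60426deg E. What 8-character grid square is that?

JF25th29

Offset from 180°W / 90°S: lon 185.60426°, lat 55.33213°.
Field: lon ⌊185.60426/20⌋ = 9 → J; lat ⌊55.33213/10⌋ = 5 → F.
Square: lon ⌊5.60426/2⌋ = 2; lat ⌊5.33213/1⌋ = 5.
Subsquare: lon ⌊1.60426/0.0833333⌋ = 19 → t; lat ⌊0.33213/0.0416667⌋ = 7 → h.
Extended square: lon ⌊0.02093/0.00833333⌋ = 2; lat ⌊0.04046/0.00416667⌋ = 9.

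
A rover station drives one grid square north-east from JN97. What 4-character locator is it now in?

KN08

Longitude square 9; +1 → 10, wraps to 0, carry into field.
Longitude field J = 9; +1 → 10 = K.
Latitude square 7; +1 → 8.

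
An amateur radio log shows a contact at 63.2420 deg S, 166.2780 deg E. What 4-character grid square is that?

RC36

Shift to the Maidenhead origin (180°W, 90°S): lon 346.28, lat 26.76.
Field (20°×10°, letters A–R): lon ⌊346.28/20⌋ = 17 → R; lat ⌊26.76/10⌋ = 2 → C.
Square (2°×1°, digits 0–9): lon ⌊6.28/2⌋ = 3; lat ⌊6.76/1⌋ = 6.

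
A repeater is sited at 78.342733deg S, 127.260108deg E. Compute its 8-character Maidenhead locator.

PB31pp17

Shift to the Maidenhead origin (180°W, 90°S): lon 307.26011, lat 11.65727.
Field: lon ⌊307.26011/20⌋ = 15 → P; lat ⌊11.65727/10⌋ = 1 → B.
Square: lon ⌊7.26011/2⌋ = 3; lat ⌊1.65727/1⌋ = 1.
Subsquare: lon ⌊1.26011/0.0833333⌋ = 15 → p; lat ⌊0.65727/0.0416667⌋ = 15 → p.
Extended square: lon ⌊0.01011/0.00833333⌋ = 1; lat ⌊0.03227/0.00416667⌋ = 7.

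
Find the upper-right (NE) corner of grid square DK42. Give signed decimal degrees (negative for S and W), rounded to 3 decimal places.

Field D=3, K=10: +3·20° lon, +10·10° lat → SW at lon -120°, lat 10°.
Square 4, 2: +4·2° lon, +2·1° lat → SW at lon -112°, lat 12°.
Cell spans 2° lon × 1° lat. NE corner is SW corner plus one full cell.
latitude 13.000, longitude -110.000.

13.000, -110.000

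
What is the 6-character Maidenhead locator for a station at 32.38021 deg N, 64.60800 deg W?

FM72qj

Add 180° to longitude and 90° to latitude: 115.3920, 122.3802.
Field: 115.3920/20 → 5 → F, 122.3802/10 → 12 → M; chars FM.
Square: 15.3920/2 → 7, 2.3802/1 → 2; chars 72.
Subsquare: 1.3920/0.0833333 → 16 → q, 0.3802/0.0416667 → 9 → j; chars qj.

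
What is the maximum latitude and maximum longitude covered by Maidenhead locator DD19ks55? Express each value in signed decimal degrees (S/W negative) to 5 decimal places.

-50.22500, -117.11667

Field D=3, D=3: +3·20° lon, +3·10° lat → SW at lon -120°, lat -60°.
Square 1, 9: +1·2° lon, +9·1° lat → SW at lon -118°, lat -51°.
Subsquare k=10, s=18: +10·0.0833333° lon, +18·0.0416667° lat → SW at lon -117.167°, lat -50.25°.
Extended square 5, 5: +5·0.00833333° lon, +5·0.00416667° lat → SW at lon -117.125°, lat -50.2292°.
Cell spans 0.00833333° lon × 0.00416667° lat. NE corner is SW corner plus one full cell.
latitude -50.22500, longitude -117.11667.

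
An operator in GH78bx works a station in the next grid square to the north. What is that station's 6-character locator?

Latitude subsquare x = 23; +1 → 24, wraps to 0 = a, carry into square.
Latitude square 8; +1 → 9.
The longitude characters are unchanged.

GH79ba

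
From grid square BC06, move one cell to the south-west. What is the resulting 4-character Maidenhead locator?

AC95

Longitude square 0; −1 → -1, wraps to 9, carry into field.
Longitude field B = 1; −1 → 0 = A.
Latitude square 6; −1 → 5.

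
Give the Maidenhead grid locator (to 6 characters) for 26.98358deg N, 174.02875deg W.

AL26xx

Offset from 180°W / 90°S: lon 5.9712°, lat 116.9836°.
Field (20°×10°, letters A–R): lon ⌊5.9712/20⌋ = 0 → A; lat ⌊116.9836/10⌋ = 11 → L.
Square (2°×1°, digits 0–9): lon ⌊5.9712/2⌋ = 2; lat ⌊6.9836/1⌋ = 6.
Subsquare (5′×2.5′, letters a–x): lon ⌊1.9712/0.0833333⌋ = 23 → x; lat ⌊0.9836/0.0416667⌋ = 23 → x.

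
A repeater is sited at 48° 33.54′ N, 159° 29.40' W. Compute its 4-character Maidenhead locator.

BN08

Add 180° to longitude and 90° to latitude: 20.51, 138.56.
Field: 20.51/20 → 1 → B, 138.56/10 → 13 → N; chars BN.
Square: 0.51/2 → 0, 8.56/1 → 8; chars 08.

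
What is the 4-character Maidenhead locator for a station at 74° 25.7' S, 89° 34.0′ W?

EB55

Shift to the Maidenhead origin (180°W, 90°S): lon 90.43, lat 15.57.
Field: 90.43/20 → 4 → E, 15.57/10 → 1 → B; chars EB.
Square: 10.43/2 → 5, 5.57/1 → 5; chars 55.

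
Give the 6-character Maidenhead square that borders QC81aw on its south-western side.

QC71xv

Longitude subsquare a = 0; −1 → -1, wraps to 23 = x, carry into square.
Longitude square 8; −1 → 7.
Latitude subsquare w = 22; −1 → 21 = v.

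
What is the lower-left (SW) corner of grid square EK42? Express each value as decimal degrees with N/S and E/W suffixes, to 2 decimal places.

Field E=4, K=10: +4·20° lon, +10·10° lat → SW at lon -100°, lat 10°.
Square 4, 2: +4·2° lon, +2·1° lat → SW at lon -92°, lat 12°.
latitude 12.00° N, longitude 92.00° W.

12.00° N, 92.00° W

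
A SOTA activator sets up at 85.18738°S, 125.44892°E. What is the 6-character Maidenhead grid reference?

Offset from 180°W / 90°S: lon 305.4489°, lat 4.8126°.
Field: lon ⌊305.4489/20⌋ = 15 → P; lat ⌊4.8126/10⌋ = 0 → A.
Square: lon ⌊5.4489/2⌋ = 2; lat ⌊4.8126/1⌋ = 4.
Subsquare: lon ⌊1.4489/0.0833333⌋ = 17 → r; lat ⌊0.8126/0.0416667⌋ = 19 → t.

PA24rt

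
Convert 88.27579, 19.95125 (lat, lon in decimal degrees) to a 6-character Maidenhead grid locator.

Shift to the Maidenhead origin (180°W, 90°S): lon 199.9513, lat 178.2758.
Field: lon ⌊199.9513/20⌋ = 9 → J; lat ⌊178.2758/10⌋ = 17 → R.
Square: lon ⌊19.9513/2⌋ = 9; lat ⌊8.2758/1⌋ = 8.
Subsquare: lon ⌊1.9513/0.0833333⌋ = 23 → x; lat ⌊0.2758/0.0416667⌋ = 6 → g.

JR98xg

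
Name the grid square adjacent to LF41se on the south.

LF41sd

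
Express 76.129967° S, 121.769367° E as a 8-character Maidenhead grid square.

PB03vu28

Shift to the Maidenhead origin (180°W, 90°S): lon 301.76937, lat 13.87003.
Field: 301.76937/20 → 15 → P, 13.87003/10 → 1 → B; chars PB.
Square: 1.76937/2 → 0, 3.87003/1 → 3; chars 03.
Subsquare: 1.76937/0.0833333 → 21 → v, 0.87003/0.0416667 → 20 → u; chars vu.
Extended square: 0.01937/0.00833333 → 2, 0.03670/0.00416667 → 8; chars 28.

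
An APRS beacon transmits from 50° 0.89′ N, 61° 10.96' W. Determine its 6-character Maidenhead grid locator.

FO90ja

Shift to the Maidenhead origin (180°W, 90°S): lon 118.8173, lat 140.0148.
Field: lon ⌊118.8173/20⌋ = 5 → F; lat ⌊140.0148/10⌋ = 14 → O.
Square: lon ⌊18.8173/2⌋ = 9; lat ⌊0.0148/1⌋ = 0.
Subsquare: lon ⌊0.8173/0.0833333⌋ = 9 → j; lat ⌊0.0148/0.0416667⌋ = 0 → a.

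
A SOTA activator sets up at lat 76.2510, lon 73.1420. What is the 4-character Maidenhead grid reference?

Offset from 180°W / 90°S: lon 253.14°, lat 166.25°.
Field: 253.14/20 → 12 → M, 166.25/10 → 16 → Q; chars MQ.
Square: 13.14/2 → 6, 6.25/1 → 6; chars 66.

MQ66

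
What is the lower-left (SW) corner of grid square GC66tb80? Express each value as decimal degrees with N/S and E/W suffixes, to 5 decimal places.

63.95833° S, 46.35000° W

Field G=6, C=2: +6·20° lon, +2·10° lat → SW at lon -60°, lat -70°.
Square 6, 6: +6·2° lon, +6·1° lat → SW at lon -48°, lat -64°.
Subsquare t=19, b=1: +19·0.0833333° lon, +1·0.0416667° lat → SW at lon -46.4167°, lat -63.9583°.
Extended square 8, 0: +8·0.00833333° lon, +0·0.00416667° lat → SW at lon -46.35°, lat -63.9583°.
latitude 63.95833° S, longitude 46.35000° W.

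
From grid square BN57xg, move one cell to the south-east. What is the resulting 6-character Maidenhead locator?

Longitude subsquare x = 23; +1 → 24, wraps to 0 = a, carry into square.
Longitude square 5; +1 → 6.
Latitude subsquare g = 6; −1 → 5 = f.

BN67af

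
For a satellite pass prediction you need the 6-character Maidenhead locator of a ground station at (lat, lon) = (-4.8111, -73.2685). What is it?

Add 180° to longitude and 90° to latitude: 106.7315, 85.1889.
Field: 106.7315/20 → 5 → F, 85.1889/10 → 8 → I; chars FI.
Square: 6.7315/2 → 3, 5.1889/1 → 5; chars 35.
Subsquare: 0.7315/0.0833333 → 8 → i, 0.1889/0.0416667 → 4 → e; chars ie.

FI35ie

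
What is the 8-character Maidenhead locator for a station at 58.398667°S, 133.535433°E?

Offset from 180°W / 90°S: lon 313.53543°, lat 31.60133°.
Field (20°×10°, letters A–R): lon ⌊313.53543/20⌋ = 15 → P; lat ⌊31.60133/10⌋ = 3 → D.
Square (2°×1°, digits 0–9): lon ⌊13.53543/2⌋ = 6; lat ⌊1.60133/1⌋ = 1.
Subsquare (5′×2.5′, letters a–x): lon ⌊1.53543/0.0833333⌋ = 18 → s; lat ⌊0.60133/0.0416667⌋ = 14 → o.
Extended square (30″×15″, digits 0–9): lon ⌊0.03543/0.00833333⌋ = 4; lat ⌊0.01800/0.00416667⌋ = 4.

PD61so44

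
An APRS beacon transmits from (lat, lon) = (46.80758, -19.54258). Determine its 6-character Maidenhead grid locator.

IN06ft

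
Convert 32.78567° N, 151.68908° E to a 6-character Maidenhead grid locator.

QM52us

Add 180° to longitude and 90° to latitude: 331.6891, 122.7857.
Field: 331.6891/20 → 16 → Q, 122.7857/10 → 12 → M; chars QM.
Square: 11.6891/2 → 5, 2.7857/1 → 2; chars 52.
Subsquare: 1.6891/0.0833333 → 20 → u, 0.7857/0.0416667 → 18 → s; chars us.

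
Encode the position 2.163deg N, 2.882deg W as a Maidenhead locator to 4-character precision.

Offset from 180°W / 90°S: lon 177.12°, lat 92.16°.
Field: 177.12/20 → 8 → I, 92.16/10 → 9 → J; chars IJ.
Square: 17.12/2 → 8, 2.16/1 → 2; chars 82.

IJ82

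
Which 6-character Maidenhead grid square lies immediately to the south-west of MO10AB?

MO00xa

Longitude subsquare a = 0; −1 → -1, wraps to 23 = x, carry into square.
Longitude square 1; −1 → 0.
Latitude subsquare b = 1; −1 → 0 = a.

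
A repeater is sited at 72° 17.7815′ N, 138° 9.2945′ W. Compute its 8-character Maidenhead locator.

CQ02wh11

Offset from 180°W / 90°S: lon 41.84509°, lat 162.29636°.
Field: lon ⌊41.84509/20⌋ = 2 → C; lat ⌊162.29636/10⌋ = 16 → Q.
Square: lon ⌊1.84509/2⌋ = 0; lat ⌊2.29636/1⌋ = 2.
Subsquare: lon ⌊1.84509/0.0833333⌋ = 22 → w; lat ⌊0.29636/0.0416667⌋ = 7 → h.
Extended square: lon ⌊0.01176/0.00833333⌋ = 1; lat ⌊0.00469/0.00416667⌋ = 1.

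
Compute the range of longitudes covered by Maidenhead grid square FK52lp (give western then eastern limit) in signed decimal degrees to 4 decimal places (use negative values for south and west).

-69.0833, -69.0000

Field F=5, K=10: +5·20° lon, +10·10° lat → SW at lon -80°, lat 10°.
Square 5, 2: +5·2° lon, +2·1° lat → SW at lon -70°, lat 12°.
Subsquare l=11, p=15: +11·0.0833333° lon, +15·0.0416667° lat → SW at lon -69.0833°, lat 12.625°.
Cell spans 0.0833333° lon × 0.0416667° lat.
west -69.0833, east -69.0000.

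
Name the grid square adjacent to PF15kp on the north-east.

PF15lq

Longitude subsquare k = 10; +1 → 11 = l.
Latitude subsquare p = 15; +1 → 16 = q.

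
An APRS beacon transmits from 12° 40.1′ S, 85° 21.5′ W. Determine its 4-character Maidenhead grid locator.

Offset from 180°W / 90°S: lon 94.64°, lat 77.33°.
Field (20°×10°, letters A–R): 94.64/20 → 4 → E, 77.33/10 → 7 → H; chars EH.
Square (2°×1°, digits 0–9): 14.64/2 → 7, 7.33/1 → 7; chars 77.

EH77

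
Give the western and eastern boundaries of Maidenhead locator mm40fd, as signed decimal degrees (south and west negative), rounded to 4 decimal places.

68.4167, 68.5000

Field M=12, M=12: +12·20° lon, +12·10° lat → SW at lon 60°, lat 30°.
Square 4, 0: +4·2° lon, +0·1° lat → SW at lon 68°, lat 30°.
Subsquare f=5, d=3: +5·0.0833333° lon, +3·0.0416667° lat → SW at lon 68.4167°, lat 30.125°.
Cell spans 0.0833333° lon × 0.0416667° lat.
west 68.4167, east 68.5000.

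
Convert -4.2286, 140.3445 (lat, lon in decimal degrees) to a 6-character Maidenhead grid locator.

QI05es

Offset from 180°W / 90°S: lon 320.3445°, lat 85.7714°.
Field: 320.3445/20 → 16 → Q, 85.7714/10 → 8 → I; chars QI.
Square: 0.3445/2 → 0, 5.7714/1 → 5; chars 05.
Subsquare: 0.3445/0.0833333 → 4 → e, 0.7714/0.0416667 → 18 → s; chars es.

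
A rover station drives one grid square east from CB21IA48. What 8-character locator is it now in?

Longitude extended square 4; +1 → 5.
The latitude characters are unchanged.

CB21ia58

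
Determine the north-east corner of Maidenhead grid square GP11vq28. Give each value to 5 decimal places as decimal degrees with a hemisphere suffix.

61.70417° N, 56.22500° W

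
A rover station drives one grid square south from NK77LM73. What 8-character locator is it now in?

NK77lm72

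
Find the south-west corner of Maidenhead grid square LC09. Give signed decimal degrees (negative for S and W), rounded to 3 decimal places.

Field L=11, C=2: +11·20° lon, +2·10° lat → SW at lon 40°, lat -70°.
Square 0, 9: +0·2° lon, +9·1° lat → SW at lon 40°, lat -61°.
latitude -61.000, longitude 40.000.

-61.000, 40.000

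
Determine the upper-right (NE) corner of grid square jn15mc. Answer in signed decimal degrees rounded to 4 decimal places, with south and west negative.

Field J=9, N=13: +9·20° lon, +13·10° lat → SW at lon 0°, lat 40°.
Square 1, 5: +1·2° lon, +5·1° lat → SW at lon 2°, lat 45°.
Subsquare m=12, c=2: +12·0.0833333° lon, +2·0.0416667° lat → SW at lon 3°, lat 45.0833°.
Cell spans 0.0833333° lon × 0.0416667° lat. NE corner is SW corner plus one full cell.
latitude 45.1250, longitude 3.0833.

45.1250, 3.0833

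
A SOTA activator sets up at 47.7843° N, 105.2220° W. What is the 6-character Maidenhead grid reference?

Offset from 180°W / 90°S: lon 74.7780°, lat 137.7843°.
Field: 74.7780/20 → 3 → D, 137.7843/10 → 13 → N; chars DN.
Square: 14.7780/2 → 7, 7.7843/1 → 7; chars 77.
Subsquare: 0.7780/0.0833333 → 9 → j, 0.7843/0.0416667 → 18 → s; chars js.

DN77js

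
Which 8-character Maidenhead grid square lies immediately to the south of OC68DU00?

OC68dt09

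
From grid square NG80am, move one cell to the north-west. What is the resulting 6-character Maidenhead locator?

Longitude subsquare a = 0; −1 → -1, wraps to 23 = x, carry into square.
Longitude square 8; −1 → 7.
Latitude subsquare m = 12; +1 → 13 = n.

NG70xn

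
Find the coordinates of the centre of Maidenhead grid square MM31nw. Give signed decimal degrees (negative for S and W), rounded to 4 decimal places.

Field M=12, M=12: +12·20° lon, +12·10° lat → SW at lon 60°, lat 30°.
Square 3, 1: +3·2° lon, +1·1° lat → SW at lon 66°, lat 31°.
Subsquare n=13, w=22: +13·0.0833333° lon, +22·0.0416667° lat → SW at lon 67.0833°, lat 31.9167°.
Cell spans 0.0833333° lon × 0.0416667° lat. Centre is SW corner plus half of each.
latitude 31.9375, longitude 67.1250.

31.9375, 67.1250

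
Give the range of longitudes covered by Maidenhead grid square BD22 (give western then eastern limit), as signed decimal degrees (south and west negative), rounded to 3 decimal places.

Field B=1, D=3: +1·20° lon, +3·10° lat → SW at lon -160°, lat -60°.
Square 2, 2: +2·2° lon, +2·1° lat → SW at lon -156°, lat -58°.
Cell spans 2° lon × 1° lat.
west -156.000, east -154.000.

-156.000, -154.000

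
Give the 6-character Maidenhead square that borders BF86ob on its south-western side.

BF86na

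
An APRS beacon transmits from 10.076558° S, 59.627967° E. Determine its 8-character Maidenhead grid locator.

Offset from 180°W / 90°S: lon 239.62797°, lat 79.92344°.
Field: 239.62797/20 → 11 → L, 79.92344/10 → 7 → H; chars LH.
Square: 19.62797/2 → 9, 9.92344/1 → 9; chars 99.
Subsquare: 1.62797/0.0833333 → 19 → t, 0.92344/0.0416667 → 22 → w; chars tw.
Extended square: 0.04463/0.00833333 → 5, 0.00678/0.00416667 → 1; chars 51.

LH99tw51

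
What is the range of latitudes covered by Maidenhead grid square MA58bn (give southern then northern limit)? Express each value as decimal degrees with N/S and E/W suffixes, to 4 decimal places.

81.4583° S, 81.4167° S

Field M=12, A=0: +12·20° lon, +0·10° lat → SW at lon 60°, lat -90°.
Square 5, 8: +5·2° lon, +8·1° lat → SW at lon 70°, lat -82°.
Subsquare b=1, n=13: +1·0.0833333° lon, +13·0.0416667° lat → SW at lon 70.0833°, lat -81.4583°.
Cell spans 0.0833333° lon × 0.0416667° lat.
south 81.4583° S, north 81.4167° S.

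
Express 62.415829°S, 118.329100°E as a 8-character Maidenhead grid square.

OC97do90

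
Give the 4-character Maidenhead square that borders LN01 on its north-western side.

Longitude square 0; −1 → -1, wraps to 9, carry into field.
Longitude field L = 11; −1 → 10 = K.
Latitude square 1; +1 → 2.

KN92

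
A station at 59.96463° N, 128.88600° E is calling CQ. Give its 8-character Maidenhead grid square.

Offset from 180°W / 90°S: lon 308.88600°, lat 149.96463°.
Field (20°×10°, letters A–R): 308.88600/20 → 15 → P, 149.96463/10 → 14 → O; chars PO.
Square (2°×1°, digits 0–9): 8.88600/2 → 4, 9.96463/1 → 9; chars 49.
Subsquare (5′×2.5′, letters a–x): 0.88600/0.0833333 → 10 → k, 0.96463/0.0416667 → 23 → x; chars kx.
Extended square (30″×15″, digits 0–9): 0.05267/0.00833333 → 6, 0.00630/0.00416667 → 1; chars 61.

PO49kx61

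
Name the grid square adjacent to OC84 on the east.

OC94

Longitude square 8; +1 → 9.
The latitude characters are unchanged.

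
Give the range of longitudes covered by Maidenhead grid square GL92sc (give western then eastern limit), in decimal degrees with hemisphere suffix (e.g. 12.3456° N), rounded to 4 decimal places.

40.5000° W, 40.4167° W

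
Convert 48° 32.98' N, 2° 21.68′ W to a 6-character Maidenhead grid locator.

Add 180° to longitude and 90° to latitude: 177.6387, 138.5497.
Field: 177.6387/20 → 8 → I, 138.5497/10 → 13 → N; chars IN.
Square: 17.6387/2 → 8, 8.5497/1 → 8; chars 88.
Subsquare: 1.6387/0.0833333 → 19 → t, 0.5497/0.0416667 → 13 → n; chars tn.

IN88tn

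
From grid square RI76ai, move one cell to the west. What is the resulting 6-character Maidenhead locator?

RI66xi

Longitude subsquare a = 0; −1 → -1, wraps to 23 = x, carry into square.
Longitude square 7; −1 → 6.
The latitude characters are unchanged.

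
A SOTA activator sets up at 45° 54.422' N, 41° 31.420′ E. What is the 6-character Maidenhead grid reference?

Offset from 180°W / 90°S: lon 221.5237°, lat 135.9070°.
Field: lon ⌊221.5237/20⌋ = 11 → L; lat ⌊135.9070/10⌋ = 13 → N.
Square: lon ⌊1.5237/2⌋ = 0; lat ⌊5.9070/1⌋ = 5.
Subsquare: lon ⌊1.5237/0.0833333⌋ = 18 → s; lat ⌊0.9070/0.0416667⌋ = 21 → v.

LN05sv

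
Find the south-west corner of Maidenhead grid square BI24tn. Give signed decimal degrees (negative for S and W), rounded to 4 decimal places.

Field B=1, I=8: +1·20° lon, +8·10° lat → SW at lon -160°, lat -10°.
Square 2, 4: +2·2° lon, +4·1° lat → SW at lon -156°, lat -6°.
Subsquare t=19, n=13: +19·0.0833333° lon, +13·0.0416667° lat → SW at lon -154.417°, lat -5.45833°.
latitude -5.4583, longitude -154.4167.

-5.4583, -154.4167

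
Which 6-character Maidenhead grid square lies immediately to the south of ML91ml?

ML91mk

Latitude subsquare l = 11; −1 → 10 = k.
The longitude characters are unchanged.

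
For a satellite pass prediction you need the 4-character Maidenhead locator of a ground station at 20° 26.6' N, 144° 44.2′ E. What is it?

QL20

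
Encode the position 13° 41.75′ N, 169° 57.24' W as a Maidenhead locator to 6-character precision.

Add 180° to longitude and 90° to latitude: 10.0460, 103.6958.
Field: lon ⌊10.0460/20⌋ = 0 → A; lat ⌊103.6958/10⌋ = 10 → K.
Square: lon ⌊10.0460/2⌋ = 5; lat ⌊3.6958/1⌋ = 3.
Subsquare: lon ⌊0.0460/0.0833333⌋ = 0 → a; lat ⌊0.6958/0.0416667⌋ = 16 → q.

AK53aq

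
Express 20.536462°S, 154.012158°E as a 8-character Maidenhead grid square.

QG79al11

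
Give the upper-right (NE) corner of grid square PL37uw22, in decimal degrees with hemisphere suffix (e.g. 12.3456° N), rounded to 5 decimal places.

27.92917° N, 127.69167° E

Field P=15, L=11: +15·20° lon, +11·10° lat → SW at lon 120°, lat 20°.
Square 3, 7: +3·2° lon, +7·1° lat → SW at lon 126°, lat 27°.
Subsquare u=20, w=22: +20·0.0833333° lon, +22·0.0416667° lat → SW at lon 127.667°, lat 27.9167°.
Extended square 2, 2: +2·0.00833333° lon, +2·0.00416667° lat → SW at lon 127.683°, lat 27.925°.
Cell spans 0.00833333° lon × 0.00416667° lat. NE corner is SW corner plus one full cell.
latitude 27.92917° N, longitude 127.69167° E.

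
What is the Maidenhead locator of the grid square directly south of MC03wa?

MC02wx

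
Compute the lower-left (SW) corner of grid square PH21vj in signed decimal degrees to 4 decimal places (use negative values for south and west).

Field P=15, H=7: +15·20° lon, +7·10° lat → SW at lon 120°, lat -20°.
Square 2, 1: +2·2° lon, +1·1° lat → SW at lon 124°, lat -19°.
Subsquare v=21, j=9: +21·0.0833333° lon, +9·0.0416667° lat → SW at lon 125.75°, lat -18.625°.
latitude -18.6250, longitude 125.7500.

-18.6250, 125.7500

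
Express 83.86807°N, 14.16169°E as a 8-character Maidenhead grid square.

JR73bu98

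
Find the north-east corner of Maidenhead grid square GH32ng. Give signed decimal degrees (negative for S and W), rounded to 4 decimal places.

-17.7083, -52.8333

Field G=6, H=7: +6·20° lon, +7·10° lat → SW at lon -60°, lat -20°.
Square 3, 2: +3·2° lon, +2·1° lat → SW at lon -54°, lat -18°.
Subsquare n=13, g=6: +13·0.0833333° lon, +6·0.0416667° lat → SW at lon -52.9167°, lat -17.75°.
Cell spans 0.0833333° lon × 0.0416667° lat. NE corner is SW corner plus one full cell.
latitude -17.7083, longitude -52.8333.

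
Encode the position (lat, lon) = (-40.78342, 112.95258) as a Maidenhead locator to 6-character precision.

Offset from 180°W / 90°S: lon 292.9526°, lat 49.2166°.
Field (20°×10°, letters A–R): lon ⌊292.9526/20⌋ = 14 → O; lat ⌊49.2166/10⌋ = 4 → E.
Square (2°×1°, digits 0–9): lon ⌊12.9526/2⌋ = 6; lat ⌊9.2166/1⌋ = 9.
Subsquare (5′×2.5′, letters a–x): lon ⌊0.9526/0.0833333⌋ = 11 → l; lat ⌊0.2166/0.0416667⌋ = 5 → f.

OE69lf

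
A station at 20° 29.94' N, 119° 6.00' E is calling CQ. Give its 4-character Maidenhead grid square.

OL90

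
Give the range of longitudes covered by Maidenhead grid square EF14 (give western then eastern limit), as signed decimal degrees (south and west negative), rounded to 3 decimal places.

-98.000, -96.000

Field E=4, F=5: +4·20° lon, +5·10° lat → SW at lon -100°, lat -40°.
Square 1, 4: +1·2° lon, +4·1° lat → SW at lon -98°, lat -36°.
Cell spans 2° lon × 1° lat.
west -98.000, east -96.000.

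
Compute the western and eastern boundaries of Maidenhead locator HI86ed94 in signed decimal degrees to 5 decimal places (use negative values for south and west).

-23.59167, -23.58333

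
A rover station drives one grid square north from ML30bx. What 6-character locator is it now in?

ML31ba

Latitude subsquare x = 23; +1 → 24, wraps to 0 = a, carry into square.
Latitude square 0; +1 → 1.
The longitude characters are unchanged.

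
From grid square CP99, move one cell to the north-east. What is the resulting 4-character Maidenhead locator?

DQ00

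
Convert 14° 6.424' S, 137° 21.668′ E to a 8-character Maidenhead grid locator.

Offset from 180°W / 90°S: lon 317.36113°, lat 75.89293°.
Field: 317.36113/20 → 15 → P, 75.89293/10 → 7 → H; chars PH.
Square: 17.36113/2 → 8, 5.89293/1 → 5; chars 85.
Subsquare: 1.36113/0.0833333 → 16 → q, 0.89293/0.0416667 → 21 → v; chars qv.
Extended square: 0.02780/0.00833333 → 3, 0.01793/0.00416667 → 4; chars 34.

PH85qv34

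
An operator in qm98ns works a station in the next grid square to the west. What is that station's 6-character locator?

QM98ms

Longitude subsquare n = 13; −1 → 12 = m.
The latitude characters are unchanged.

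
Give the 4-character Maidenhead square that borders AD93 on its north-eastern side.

Longitude square 9; +1 → 10, wraps to 0, carry into field.
Longitude field A = 0; +1 → 1 = B.
Latitude square 3; +1 → 4.

BD04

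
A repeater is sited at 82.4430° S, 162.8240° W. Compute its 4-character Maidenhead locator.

AA87

Add 180° to longitude and 90° to latitude: 17.18, 7.56.
Field (20°×10°, letters A–R): 17.18/20 → 0 → A, 7.56/10 → 0 → A; chars AA.
Square (2°×1°, digits 0–9): 17.18/2 → 8, 7.56/1 → 7; chars 87.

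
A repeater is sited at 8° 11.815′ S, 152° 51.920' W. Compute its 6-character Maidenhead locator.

BI31nt

Shift to the Maidenhead origin (180°W, 90°S): lon 27.1347, lat 81.8031.
Field (20°×10°, letters A–R): lon ⌊27.1347/20⌋ = 1 → B; lat ⌊81.8031/10⌋ = 8 → I.
Square (2°×1°, digits 0–9): lon ⌊7.1347/2⌋ = 3; lat ⌊1.8031/1⌋ = 1.
Subsquare (5′×2.5′, letters a–x): lon ⌊1.1347/0.0833333⌋ = 13 → n; lat ⌊0.8031/0.0416667⌋ = 19 → t.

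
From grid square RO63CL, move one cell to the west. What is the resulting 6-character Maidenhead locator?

Longitude subsquare c = 2; −1 → 1 = b.
The latitude characters are unchanged.

RO63bl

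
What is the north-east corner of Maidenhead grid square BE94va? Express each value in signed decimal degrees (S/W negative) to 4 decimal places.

-45.9583, -140.1667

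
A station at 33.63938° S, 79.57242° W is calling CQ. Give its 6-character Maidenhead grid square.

FF06fi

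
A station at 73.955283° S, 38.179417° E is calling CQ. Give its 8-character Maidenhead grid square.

KB96cb10

Add 180° to longitude and 90° to latitude: 218.17942, 16.04472.
Field: lon ⌊218.17942/20⌋ = 10 → K; lat ⌊16.04472/10⌋ = 1 → B.
Square: lon ⌊18.17942/2⌋ = 9; lat ⌊6.04472/1⌋ = 6.
Subsquare: lon ⌊0.17942/0.0833333⌋ = 2 → c; lat ⌊0.04472/0.0416667⌋ = 1 → b.
Extended square: lon ⌊0.01275/0.00833333⌋ = 1; lat ⌊0.00305/0.00416667⌋ = 0.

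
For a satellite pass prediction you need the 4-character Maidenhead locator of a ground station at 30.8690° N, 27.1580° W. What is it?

Offset from 180°W / 90°S: lon 152.84°, lat 120.87°.
Field: 152.84/20 → 7 → H, 120.87/10 → 12 → M; chars HM.
Square: 12.84/2 → 6, 0.87/1 → 0; chars 60.

HM60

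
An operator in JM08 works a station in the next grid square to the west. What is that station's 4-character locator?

IM98

Longitude square 0; −1 → -1, wraps to 9, carry into field.
Longitude field J = 9; −1 → 8 = I.
The latitude characters are unchanged.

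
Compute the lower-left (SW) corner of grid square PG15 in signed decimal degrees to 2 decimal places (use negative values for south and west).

-25.00, 122.00

Field P=15, G=6: +15·20° lon, +6·10° lat → SW at lon 120°, lat -30°.
Square 1, 5: +1·2° lon, +5·1° lat → SW at lon 122°, lat -25°.
latitude -25.00, longitude 122.00.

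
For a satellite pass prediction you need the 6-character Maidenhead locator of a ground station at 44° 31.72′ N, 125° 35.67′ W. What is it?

CN74em

Offset from 180°W / 90°S: lon 54.4055°, lat 134.5287°.
Field: lon ⌊54.4055/20⌋ = 2 → C; lat ⌊134.5287/10⌋ = 13 → N.
Square: lon ⌊14.4055/2⌋ = 7; lat ⌊4.5287/1⌋ = 4.
Subsquare: lon ⌊0.4055/0.0833333⌋ = 4 → e; lat ⌊0.5287/0.0416667⌋ = 12 → m.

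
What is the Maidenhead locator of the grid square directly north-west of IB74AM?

IB64xn

Longitude subsquare a = 0; −1 → -1, wraps to 23 = x, carry into square.
Longitude square 7; −1 → 6.
Latitude subsquare m = 12; +1 → 13 = n.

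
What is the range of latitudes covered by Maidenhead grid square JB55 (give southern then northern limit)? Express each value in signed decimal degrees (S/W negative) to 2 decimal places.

-75.00, -74.00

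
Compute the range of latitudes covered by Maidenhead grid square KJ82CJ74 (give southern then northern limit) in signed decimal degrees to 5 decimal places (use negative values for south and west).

2.39167, 2.39583

Field K=10, J=9: +10·20° lon, +9·10° lat → SW at lon 20°, lat 0°.
Square 8, 2: +8·2° lon, +2·1° lat → SW at lon 36°, lat 2°.
Subsquare c=2, j=9: +2·0.0833333° lon, +9·0.0416667° lat → SW at lon 36.1667°, lat 2.375°.
Extended square 7, 4: +7·0.00833333° lon, +4·0.00416667° lat → SW at lon 36.225°, lat 2.39167°.
Cell spans 0.00833333° lon × 0.00416667° lat.
south 2.39167, north 2.39583.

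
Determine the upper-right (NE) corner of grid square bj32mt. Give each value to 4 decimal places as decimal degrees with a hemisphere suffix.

Field B=1, J=9: +1·20° lon, +9·10° lat → SW at lon -160°, lat 0°.
Square 3, 2: +3·2° lon, +2·1° lat → SW at lon -154°, lat 2°.
Subsquare m=12, t=19: +12·0.0833333° lon, +19·0.0416667° lat → SW at lon -153°, lat 2.79167°.
Cell spans 0.0833333° lon × 0.0416667° lat. NE corner is SW corner plus one full cell.
latitude 2.8333° N, longitude 152.9167° W.

2.8333° N, 152.9167° W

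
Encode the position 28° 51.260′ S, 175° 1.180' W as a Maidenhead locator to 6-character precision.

AG21ld

Shift to the Maidenhead origin (180°W, 90°S): lon 4.9803, lat 61.1457.
Field (20°×10°, letters A–R): 4.9803/20 → 0 → A, 61.1457/10 → 6 → G; chars AG.
Square (2°×1°, digits 0–9): 4.9803/2 → 2, 1.1457/1 → 1; chars 21.
Subsquare (5′×2.5′, letters a–x): 0.9803/0.0833333 → 11 → l, 0.1457/0.0416667 → 3 → d; chars ld.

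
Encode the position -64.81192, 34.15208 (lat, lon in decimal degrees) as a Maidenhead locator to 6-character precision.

KC75be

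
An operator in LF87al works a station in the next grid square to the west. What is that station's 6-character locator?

LF77xl

Longitude subsquare a = 0; −1 → -1, wraps to 23 = x, carry into square.
Longitude square 8; −1 → 7.
The latitude characters are unchanged.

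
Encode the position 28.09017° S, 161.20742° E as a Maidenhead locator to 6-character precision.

RG01ov

Offset from 180°W / 90°S: lon 341.2074°, lat 61.9098°.
Field: lon ⌊341.2074/20⌋ = 17 → R; lat ⌊61.9098/10⌋ = 6 → G.
Square: lon ⌊1.2074/2⌋ = 0; lat ⌊1.9098/1⌋ = 1.
Subsquare: lon ⌊1.2074/0.0833333⌋ = 14 → o; lat ⌊0.9098/0.0416667⌋ = 21 → v.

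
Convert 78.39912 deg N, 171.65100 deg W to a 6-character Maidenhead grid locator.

AQ48ej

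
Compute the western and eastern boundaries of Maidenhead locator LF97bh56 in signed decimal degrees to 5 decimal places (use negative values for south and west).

58.12500, 58.13333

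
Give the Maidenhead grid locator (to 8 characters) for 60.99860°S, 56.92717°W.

GC19ma80

Offset from 180°W / 90°S: lon 123.07283°, lat 29.00140°.
Field: lon ⌊123.07283/20⌋ = 6 → G; lat ⌊29.00140/10⌋ = 2 → C.
Square: lon ⌊3.07283/2⌋ = 1; lat ⌊9.00140/1⌋ = 9.
Subsquare: lon ⌊1.07283/0.0833333⌋ = 12 → m; lat ⌊0.00140/0.0416667⌋ = 0 → a.
Extended square: lon ⌊0.07283/0.00833333⌋ = 8; lat ⌊0.00140/0.00416667⌋ = 0.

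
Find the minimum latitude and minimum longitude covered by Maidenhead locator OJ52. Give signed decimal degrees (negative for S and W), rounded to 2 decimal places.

2.00, 110.00

Field O=14, J=9: +14·20° lon, +9·10° lat → SW at lon 100°, lat 0°.
Square 5, 2: +5·2° lon, +2·1° lat → SW at lon 110°, lat 2°.
latitude 2.00, longitude 110.00.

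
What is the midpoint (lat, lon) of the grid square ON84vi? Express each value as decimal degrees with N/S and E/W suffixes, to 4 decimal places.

44.3542° N, 117.7917° E

Field O=14, N=13: +14·20° lon, +13·10° lat → SW at lon 100°, lat 40°.
Square 8, 4: +8·2° lon, +4·1° lat → SW at lon 116°, lat 44°.
Subsquare v=21, i=8: +21·0.0833333° lon, +8·0.0416667° lat → SW at lon 117.75°, lat 44.3333°.
Cell spans 0.0833333° lon × 0.0416667° lat. Centre is SW corner plus half of each.
latitude 44.3542° N, longitude 117.7917° E.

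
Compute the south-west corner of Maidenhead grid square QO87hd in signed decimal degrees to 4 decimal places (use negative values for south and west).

Field Q=16, O=14: +16·20° lon, +14·10° lat → SW at lon 140°, lat 50°.
Square 8, 7: +8·2° lon, +7·1° lat → SW at lon 156°, lat 57°.
Subsquare h=7, d=3: +7·0.0833333° lon, +3·0.0416667° lat → SW at lon 156.583°, lat 57.125°.
latitude 57.1250, longitude 156.5833.

57.1250, 156.5833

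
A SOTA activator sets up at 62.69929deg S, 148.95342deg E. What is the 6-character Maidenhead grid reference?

Add 180° to longitude and 90° to latitude: 328.9534, 27.3007.
Field: lon ⌊328.9534/20⌋ = 16 → Q; lat ⌊27.3007/10⌋ = 2 → C.
Square: lon ⌊8.9534/2⌋ = 4; lat ⌊7.3007/1⌋ = 7.
Subsquare: lon ⌊0.9534/0.0833333⌋ = 11 → l; lat ⌊0.3007/0.0416667⌋ = 7 → h.

QC47lh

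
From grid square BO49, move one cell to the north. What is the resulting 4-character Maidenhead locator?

BP40

Latitude square 9; +1 → 10, wraps to 0, carry into field.
Latitude field O = 14; +1 → 15 = P.
The longitude characters are unchanged.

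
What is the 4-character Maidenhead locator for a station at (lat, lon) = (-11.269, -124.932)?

CH78

Add 180° to longitude and 90° to latitude: 55.07, 78.73.
Field: 55.07/20 → 2 → C, 78.73/10 → 7 → H; chars CH.
Square: 15.07/2 → 7, 8.73/1 → 8; chars 78.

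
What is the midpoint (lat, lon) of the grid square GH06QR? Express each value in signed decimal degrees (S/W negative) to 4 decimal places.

Field G=6, H=7: +6·20° lon, +7·10° lat → SW at lon -60°, lat -20°.
Square 0, 6: +0·2° lon, +6·1° lat → SW at lon -60°, lat -14°.
Subsquare q=16, r=17: +16·0.0833333° lon, +17·0.0416667° lat → SW at lon -58.6667°, lat -13.2917°.
Cell spans 0.0833333° lon × 0.0416667° lat. Centre is SW corner plus half of each.
latitude -13.2708, longitude -58.6250.

-13.2708, -58.6250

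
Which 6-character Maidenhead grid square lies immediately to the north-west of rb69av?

RB59xw

Longitude subsquare a = 0; −1 → -1, wraps to 23 = x, carry into square.
Longitude square 6; −1 → 5.
Latitude subsquare v = 21; +1 → 22 = w.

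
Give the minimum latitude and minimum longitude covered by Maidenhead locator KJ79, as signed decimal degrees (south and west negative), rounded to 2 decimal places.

Field K=10, J=9: +10·20° lon, +9·10° lat → SW at lon 20°, lat 0°.
Square 7, 9: +7·2° lon, +9·1° lat → SW at lon 34°, lat 9°.
latitude 9.00, longitude 34.00.

9.00, 34.00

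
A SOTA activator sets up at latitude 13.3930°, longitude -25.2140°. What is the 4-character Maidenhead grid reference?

HK73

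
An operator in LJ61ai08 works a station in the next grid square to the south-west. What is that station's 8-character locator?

Longitude extended square 0; −1 → -1, wraps to 9, carry into subsquare.
Longitude subsquare a = 0; −1 → -1, wraps to 23 = x, carry into square.
Longitude square 6; −1 → 5.
Latitude extended square 8; −1 → 7.

LJ51xi97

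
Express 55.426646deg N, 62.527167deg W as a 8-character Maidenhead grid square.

Offset from 180°W / 90°S: lon 117.47283°, lat 145.42665°.
Field: 117.47283/20 → 5 → F, 145.42665/10 → 14 → O; chars FO.
Square: 17.47283/2 → 8, 5.42665/1 → 5; chars 85.
Subsquare: 1.47283/0.0833333 → 17 → r, 0.42665/0.0416667 → 10 → k; chars rk.
Extended square: 0.05617/0.00833333 → 6, 0.00998/0.00416667 → 2; chars 62.

FO85rk62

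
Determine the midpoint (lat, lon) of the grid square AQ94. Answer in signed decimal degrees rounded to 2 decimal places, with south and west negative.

Field A=0, Q=16: +0·20° lon, +16·10° lat → SW at lon -180°, lat 70°.
Square 9, 4: +9·2° lon, +4·1° lat → SW at lon -162°, lat 74°.
Cell spans 2° lon × 1° lat. Centre is SW corner plus half of each.
latitude 74.50, longitude -161.00.

74.50, -161.00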